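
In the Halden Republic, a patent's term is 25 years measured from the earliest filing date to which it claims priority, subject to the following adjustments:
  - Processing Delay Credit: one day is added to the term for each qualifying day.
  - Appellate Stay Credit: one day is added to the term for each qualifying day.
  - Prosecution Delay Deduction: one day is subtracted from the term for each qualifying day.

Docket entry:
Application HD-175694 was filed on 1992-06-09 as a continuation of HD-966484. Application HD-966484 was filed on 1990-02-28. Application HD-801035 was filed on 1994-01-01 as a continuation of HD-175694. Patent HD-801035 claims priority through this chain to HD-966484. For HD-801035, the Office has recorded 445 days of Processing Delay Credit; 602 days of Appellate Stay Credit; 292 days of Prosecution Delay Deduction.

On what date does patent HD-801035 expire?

March 24, 2017

Earliest priority filing: 28 February 1990.
Base term: 28 February 1990 + 25 years → 28 February 2015.
Processing Delay Credit: +445 days → 18 May 2016.
Appellate Stay Credit: +602 days → 10 January 2018.
Prosecution Delay Deduction: −292 days → 24 March 2017.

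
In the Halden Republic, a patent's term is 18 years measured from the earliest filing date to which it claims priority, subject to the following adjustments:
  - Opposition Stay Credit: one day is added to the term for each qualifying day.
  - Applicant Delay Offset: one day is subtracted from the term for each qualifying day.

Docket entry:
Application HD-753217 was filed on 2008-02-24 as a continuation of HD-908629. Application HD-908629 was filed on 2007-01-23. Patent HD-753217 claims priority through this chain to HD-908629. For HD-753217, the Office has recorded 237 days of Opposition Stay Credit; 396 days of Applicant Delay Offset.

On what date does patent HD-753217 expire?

2024-08-17

Earliest priority filing: 23 January 2007.
Base term: 23 January 2007 + 18 years → 23 January 2025.
Opposition Stay Credit: +237 days → 17 September 2025.
Applicant Delay Offset: −396 days → 17 August 2024.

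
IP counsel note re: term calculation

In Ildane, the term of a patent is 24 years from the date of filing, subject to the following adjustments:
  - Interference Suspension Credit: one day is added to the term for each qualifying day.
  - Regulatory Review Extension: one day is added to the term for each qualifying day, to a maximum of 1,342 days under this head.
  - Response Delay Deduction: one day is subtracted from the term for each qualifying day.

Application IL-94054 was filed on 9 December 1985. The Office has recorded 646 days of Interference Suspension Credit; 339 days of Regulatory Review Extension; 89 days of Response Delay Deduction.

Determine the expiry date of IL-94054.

Base term: filing date + 24 years → 9 December 2009.
Interference Suspension Credit: +646 days → 16 September 2011.
Regulatory Review Extension: 339 days (within the 1342-day cap) → +339 days → 20 August 2012.
Response Delay Deduction: −89 days → 23 May 2012.

May 23, 2012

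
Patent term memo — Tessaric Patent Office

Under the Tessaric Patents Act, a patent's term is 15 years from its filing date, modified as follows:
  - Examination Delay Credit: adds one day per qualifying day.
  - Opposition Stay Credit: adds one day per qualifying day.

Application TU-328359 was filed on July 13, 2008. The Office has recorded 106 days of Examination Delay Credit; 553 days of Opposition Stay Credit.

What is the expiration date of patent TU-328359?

May 2, 2025

Base term: filing date + 15 years → 13 July 2023.
Examination Delay Credit: +106 days → 27 October 2023.
Opposition Stay Credit: +553 days → 2 May 2025.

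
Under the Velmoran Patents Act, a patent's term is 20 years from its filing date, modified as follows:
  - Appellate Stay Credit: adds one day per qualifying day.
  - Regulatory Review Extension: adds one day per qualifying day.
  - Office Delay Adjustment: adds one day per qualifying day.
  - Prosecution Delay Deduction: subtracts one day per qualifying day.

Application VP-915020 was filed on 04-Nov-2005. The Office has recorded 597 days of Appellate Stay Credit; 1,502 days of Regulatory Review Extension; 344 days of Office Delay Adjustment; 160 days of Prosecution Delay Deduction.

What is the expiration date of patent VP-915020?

February 4, 2032

Base term: filing date + 20 years → 4 November 2025.
Appellate Stay Credit: +597 days → 24 June 2027.
Regulatory Review Extension: +1502 days → 4 August 2031.
Office Delay Adjustment: +344 days → 13 July 2032.
Prosecution Delay Deduction: −160 days → 4 February 2032.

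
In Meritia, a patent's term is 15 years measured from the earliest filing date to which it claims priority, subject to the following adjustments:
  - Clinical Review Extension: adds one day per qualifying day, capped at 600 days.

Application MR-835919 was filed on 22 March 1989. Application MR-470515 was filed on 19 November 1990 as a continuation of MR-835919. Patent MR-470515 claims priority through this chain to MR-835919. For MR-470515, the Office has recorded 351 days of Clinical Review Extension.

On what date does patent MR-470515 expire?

March 8, 2005

Earliest priority filing: 22 March 1989.
Base term: 22 March 1989 + 15 years → 22 March 2004.
Clinical Review Extension: 351 days (within the 600-day cap) → +351 days → 8 March 2005.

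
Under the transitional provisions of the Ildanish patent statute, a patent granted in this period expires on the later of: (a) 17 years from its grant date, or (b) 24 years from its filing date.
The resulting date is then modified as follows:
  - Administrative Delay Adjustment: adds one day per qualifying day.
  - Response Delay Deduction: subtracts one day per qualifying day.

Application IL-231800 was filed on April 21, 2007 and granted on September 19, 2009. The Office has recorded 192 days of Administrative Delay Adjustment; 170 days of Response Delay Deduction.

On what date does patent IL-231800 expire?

(a) grant + 17 years → 19 September 2026.
(b) filing + 24 years → 21 April 2031.
Later of the two: 21 April 2031.
Administrative Delay Adjustment: +192 days → 30 October 2031.
Response Delay Deduction: −170 days → 13 May 2031.

May 13, 2031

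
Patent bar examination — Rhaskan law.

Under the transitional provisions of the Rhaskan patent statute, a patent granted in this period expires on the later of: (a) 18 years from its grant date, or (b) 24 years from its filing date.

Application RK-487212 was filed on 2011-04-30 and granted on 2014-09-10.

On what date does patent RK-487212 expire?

April 30, 2035

(a) grant + 18 years → 10 September 2032.
(b) filing + 24 years → 30 April 2035.
Later of the two: 30 April 2035.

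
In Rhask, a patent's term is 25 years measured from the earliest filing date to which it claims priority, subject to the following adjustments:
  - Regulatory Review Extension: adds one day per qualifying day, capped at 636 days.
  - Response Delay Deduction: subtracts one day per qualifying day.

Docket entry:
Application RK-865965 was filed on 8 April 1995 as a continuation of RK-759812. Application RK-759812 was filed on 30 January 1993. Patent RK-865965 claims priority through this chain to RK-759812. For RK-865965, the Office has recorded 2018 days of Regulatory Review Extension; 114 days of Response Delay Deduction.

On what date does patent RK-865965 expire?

July 6, 2019

Earliest priority filing: 30 January 1993.
Base term: 30 January 1993 + 25 years → 30 January 2018.
Regulatory Review Extension: 2018 days claimed exceeds the 636-day cap, so +636 days → 28 October 2019.
Response Delay Deduction: −114 days → 6 July 2019.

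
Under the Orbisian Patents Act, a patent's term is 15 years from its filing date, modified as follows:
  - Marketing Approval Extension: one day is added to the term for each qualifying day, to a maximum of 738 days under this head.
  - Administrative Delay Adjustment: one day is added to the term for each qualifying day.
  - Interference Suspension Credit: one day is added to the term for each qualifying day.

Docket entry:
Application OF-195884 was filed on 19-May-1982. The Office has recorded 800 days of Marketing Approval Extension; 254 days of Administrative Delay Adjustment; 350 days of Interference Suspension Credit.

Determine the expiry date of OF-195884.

Base term: filing date + 15 years → 19 May 1997.
Marketing Approval Extension: 800 days claimed exceeds the 738-day cap, so +738 days → 27 May 1999.
Administrative Delay Adjustment: +254 days → 5 February 2000.
Interference Suspension Credit: +350 days → 20 January 2001.

January 20, 2001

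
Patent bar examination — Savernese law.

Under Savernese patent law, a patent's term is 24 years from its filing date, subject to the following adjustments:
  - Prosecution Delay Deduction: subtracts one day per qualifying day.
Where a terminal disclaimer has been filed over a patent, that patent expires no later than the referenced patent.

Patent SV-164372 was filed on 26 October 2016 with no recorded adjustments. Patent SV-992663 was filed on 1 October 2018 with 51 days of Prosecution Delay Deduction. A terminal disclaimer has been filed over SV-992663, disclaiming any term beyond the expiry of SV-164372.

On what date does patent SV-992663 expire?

October 26, 2040

Natural term of SV-992663:
  Base: filing + 24 years → 1 October 2042.
  Prosecution Delay Deduction: −51 days → 11 August 2042.
Expiry of referenced patent SV-164372:
  Base: filing + 24 years → 26 October 2040.
Terminal disclaimer: SV-992663 expires on the earlier of 11 August 2042 and 26 October 2040.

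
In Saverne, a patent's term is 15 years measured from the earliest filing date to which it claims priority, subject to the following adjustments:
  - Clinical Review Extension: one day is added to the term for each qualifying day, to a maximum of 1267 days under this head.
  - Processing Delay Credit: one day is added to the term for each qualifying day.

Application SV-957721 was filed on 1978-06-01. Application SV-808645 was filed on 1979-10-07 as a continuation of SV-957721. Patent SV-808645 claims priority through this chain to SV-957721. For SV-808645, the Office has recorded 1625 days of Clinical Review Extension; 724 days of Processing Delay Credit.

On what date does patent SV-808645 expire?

Earliest priority filing: 1 June 1978.
Base term: 1 June 1978 + 15 years → 1 June 1993.
Clinical Review Extension: 1625 days claimed exceeds the 1267-day cap, so +1267 days → 19 November 1996.
Processing Delay Credit: +724 days → 13 November 1998.

November 13, 1998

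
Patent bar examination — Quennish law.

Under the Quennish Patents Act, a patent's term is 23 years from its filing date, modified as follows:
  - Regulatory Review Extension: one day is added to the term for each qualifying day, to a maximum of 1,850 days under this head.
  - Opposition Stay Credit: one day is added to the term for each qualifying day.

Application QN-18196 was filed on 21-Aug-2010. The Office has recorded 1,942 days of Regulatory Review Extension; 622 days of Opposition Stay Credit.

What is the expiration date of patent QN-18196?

Base term: filing date + 23 years → 21 August 2033.
Regulatory Review Extension: 1942 days claimed exceeds the 1850-day cap, so +1850 days → 14 September 2038.
Opposition Stay Credit: +622 days → 28 May 2040.

May 28, 2040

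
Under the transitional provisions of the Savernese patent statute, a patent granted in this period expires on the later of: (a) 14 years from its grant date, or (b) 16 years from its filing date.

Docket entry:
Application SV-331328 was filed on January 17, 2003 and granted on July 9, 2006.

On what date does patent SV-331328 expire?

(a) grant + 14 years → 9 July 2020.
(b) filing + 16 years → 17 January 2019.
Later of the two: 9 July 2020.

July 9, 2020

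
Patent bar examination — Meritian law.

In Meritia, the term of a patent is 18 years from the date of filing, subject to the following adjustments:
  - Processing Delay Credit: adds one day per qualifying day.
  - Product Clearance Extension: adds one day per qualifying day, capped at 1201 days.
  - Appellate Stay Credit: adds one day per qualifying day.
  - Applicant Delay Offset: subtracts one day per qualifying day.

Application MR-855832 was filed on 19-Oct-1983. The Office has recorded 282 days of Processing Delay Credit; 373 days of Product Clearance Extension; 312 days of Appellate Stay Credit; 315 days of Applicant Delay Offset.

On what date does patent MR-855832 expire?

Base term: filing date + 18 years → 19 October 2001.
Processing Delay Credit: +282 days → 28 July 2002.
Product Clearance Extension: 373 days (within the 1201-day cap) → +373 days → 5 August 2003.
Appellate Stay Credit: +312 days → 12 June 2004.
Applicant Delay Offset: −315 days → 2 August 2003.

2003-08-02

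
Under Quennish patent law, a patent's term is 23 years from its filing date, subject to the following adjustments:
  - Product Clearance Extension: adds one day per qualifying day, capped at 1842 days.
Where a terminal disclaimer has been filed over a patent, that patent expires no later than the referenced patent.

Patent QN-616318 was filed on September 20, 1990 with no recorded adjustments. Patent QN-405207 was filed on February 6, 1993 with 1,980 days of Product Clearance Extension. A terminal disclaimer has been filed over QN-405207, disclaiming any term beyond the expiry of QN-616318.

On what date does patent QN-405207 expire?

September 20, 2013

Natural term of QN-405207:
  Base: filing + 23 years → 6 February 2016.
  Product Clearance Extension: 1980 days claimed exceeds the 1842-day cap, so +1842 days → 21 February 2021.
Expiry of referenced patent QN-616318:
  Base: filing + 23 years → 20 September 2013.
Terminal disclaimer: QN-405207 expires on the earlier of 21 February 2021 and 20 September 2013.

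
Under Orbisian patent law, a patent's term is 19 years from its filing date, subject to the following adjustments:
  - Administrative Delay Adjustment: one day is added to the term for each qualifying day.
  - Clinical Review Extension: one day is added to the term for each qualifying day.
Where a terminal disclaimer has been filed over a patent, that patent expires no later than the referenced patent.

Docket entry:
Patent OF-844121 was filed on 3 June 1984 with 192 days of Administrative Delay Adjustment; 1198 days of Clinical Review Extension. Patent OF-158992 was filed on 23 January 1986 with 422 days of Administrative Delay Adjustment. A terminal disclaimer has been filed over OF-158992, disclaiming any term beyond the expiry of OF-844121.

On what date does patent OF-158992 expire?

Natural term of OF-158992:
  Base: filing + 19 years → 23 January 2005.
  Administrative Delay Adjustment: +422 days → 21 March 2006.
Expiry of referenced patent OF-844121:
  Base: filing + 19 years → 3 June 2003.
  Administrative Delay Adjustment: +192 days → 12 December 2003.
  Clinical Review Extension: +1198 days → 24 March 2007.
Terminal disclaimer: OF-158992 expires on the earlier of 21 March 2006 and 24 March 2007.

2006-03-21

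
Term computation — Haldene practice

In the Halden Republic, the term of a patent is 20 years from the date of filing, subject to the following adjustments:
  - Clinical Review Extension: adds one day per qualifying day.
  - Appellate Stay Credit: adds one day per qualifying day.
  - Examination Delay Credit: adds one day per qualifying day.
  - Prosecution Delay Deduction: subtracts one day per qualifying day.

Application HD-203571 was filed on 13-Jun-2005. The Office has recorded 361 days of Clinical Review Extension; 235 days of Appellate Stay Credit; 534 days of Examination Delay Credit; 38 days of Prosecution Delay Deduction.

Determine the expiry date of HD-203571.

June 9, 2028

Base term: filing date + 20 years → 13 June 2025.
Clinical Review Extension: +361 days → 9 June 2026.
Appellate Stay Credit: +235 days → 30 January 2027.
Examination Delay Credit: +534 days → 17 July 2028.
Prosecution Delay Deduction: −38 days → 9 June 2028.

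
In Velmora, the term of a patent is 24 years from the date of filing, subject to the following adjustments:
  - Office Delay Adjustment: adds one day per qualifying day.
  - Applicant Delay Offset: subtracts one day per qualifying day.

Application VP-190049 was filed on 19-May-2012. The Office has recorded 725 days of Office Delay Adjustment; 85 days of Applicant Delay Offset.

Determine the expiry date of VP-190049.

2038-02-18

Base term: filing date + 24 years → 19 May 2036.
Office Delay Adjustment: +725 days → 14 May 2038.
Applicant Delay Offset: −85 days → 18 February 2038.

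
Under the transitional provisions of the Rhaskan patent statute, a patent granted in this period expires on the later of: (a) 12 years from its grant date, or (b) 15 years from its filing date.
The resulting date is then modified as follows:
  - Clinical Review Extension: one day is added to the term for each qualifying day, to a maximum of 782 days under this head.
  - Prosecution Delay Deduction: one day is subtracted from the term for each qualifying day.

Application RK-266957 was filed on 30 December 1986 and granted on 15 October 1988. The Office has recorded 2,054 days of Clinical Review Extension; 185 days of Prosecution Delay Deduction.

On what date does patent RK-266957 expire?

(a) grant + 12 years → 15 October 2000.
(b) filing + 15 years → 30 December 2001.
Later of the two: 30 December 2001.
Clinical Review Extension: 2054 days claimed exceeds the 782-day cap, so +782 days → 20 February 2004.
Prosecution Delay Deduction: −185 days → 19 August 2003.

2003-08-19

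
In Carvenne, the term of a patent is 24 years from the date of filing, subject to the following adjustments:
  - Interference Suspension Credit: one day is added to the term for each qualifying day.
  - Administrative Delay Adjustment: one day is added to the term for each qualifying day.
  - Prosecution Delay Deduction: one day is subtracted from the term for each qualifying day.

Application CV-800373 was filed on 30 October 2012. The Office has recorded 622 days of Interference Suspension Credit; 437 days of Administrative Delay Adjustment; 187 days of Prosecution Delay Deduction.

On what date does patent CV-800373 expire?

March 21, 2039

Base term: filing date + 24 years → 30 October 2036.
Interference Suspension Credit: +622 days → 14 July 2038.
Administrative Delay Adjustment: +437 days → 24 September 2039.
Prosecution Delay Deduction: −187 days → 21 March 2039.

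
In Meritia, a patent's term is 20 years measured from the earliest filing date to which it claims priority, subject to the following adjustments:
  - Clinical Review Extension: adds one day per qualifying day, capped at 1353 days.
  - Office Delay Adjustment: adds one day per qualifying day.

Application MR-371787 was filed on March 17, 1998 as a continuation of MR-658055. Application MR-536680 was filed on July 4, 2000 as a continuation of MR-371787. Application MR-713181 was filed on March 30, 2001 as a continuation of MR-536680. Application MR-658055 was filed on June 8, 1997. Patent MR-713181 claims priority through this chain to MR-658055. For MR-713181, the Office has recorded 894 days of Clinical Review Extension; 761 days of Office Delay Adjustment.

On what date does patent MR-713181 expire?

December 19, 2021

Earliest priority filing: 8 June 1997.
Base term: 8 June 1997 + 20 years → 8 June 2017.
Clinical Review Extension: 894 days (within the 1353-day cap) → +894 days → 19 November 2019.
Office Delay Adjustment: +761 days → 19 December 2021.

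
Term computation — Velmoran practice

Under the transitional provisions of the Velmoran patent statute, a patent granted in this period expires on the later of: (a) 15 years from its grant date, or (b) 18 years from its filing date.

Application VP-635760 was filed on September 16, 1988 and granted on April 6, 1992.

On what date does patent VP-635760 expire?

(a) grant + 15 years → 6 April 2007.
(b) filing + 18 years → 16 September 2006.
Later of the two: 6 April 2007.

April 6, 2007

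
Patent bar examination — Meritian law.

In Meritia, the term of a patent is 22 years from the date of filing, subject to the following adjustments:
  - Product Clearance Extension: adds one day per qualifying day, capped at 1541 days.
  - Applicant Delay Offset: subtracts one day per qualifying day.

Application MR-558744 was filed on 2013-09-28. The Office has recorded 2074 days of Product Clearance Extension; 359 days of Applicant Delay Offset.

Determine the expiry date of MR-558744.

Base term: filing date + 22 years → 28 September 2035.
Product Clearance Extension: 2074 days claimed exceeds the 1541-day cap, so +1541 days → 17 December 2039.
Applicant Delay Offset: −359 days → 23 December 2038.

2038-12-23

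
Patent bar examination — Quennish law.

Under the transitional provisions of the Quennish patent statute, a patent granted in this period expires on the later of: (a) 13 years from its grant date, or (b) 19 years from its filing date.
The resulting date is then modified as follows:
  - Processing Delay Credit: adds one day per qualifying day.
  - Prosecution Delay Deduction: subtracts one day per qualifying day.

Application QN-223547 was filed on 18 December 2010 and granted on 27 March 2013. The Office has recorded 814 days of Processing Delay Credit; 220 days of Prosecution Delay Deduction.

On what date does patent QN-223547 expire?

(a) grant + 13 years → 27 March 2026.
(b) filing + 19 years → 18 December 2029.
Later of the two: 18 December 2029.
Processing Delay Credit: +814 days → 11 March 2032.
Prosecution Delay Deduction: −220 days → 4 August 2031.

August 4, 2031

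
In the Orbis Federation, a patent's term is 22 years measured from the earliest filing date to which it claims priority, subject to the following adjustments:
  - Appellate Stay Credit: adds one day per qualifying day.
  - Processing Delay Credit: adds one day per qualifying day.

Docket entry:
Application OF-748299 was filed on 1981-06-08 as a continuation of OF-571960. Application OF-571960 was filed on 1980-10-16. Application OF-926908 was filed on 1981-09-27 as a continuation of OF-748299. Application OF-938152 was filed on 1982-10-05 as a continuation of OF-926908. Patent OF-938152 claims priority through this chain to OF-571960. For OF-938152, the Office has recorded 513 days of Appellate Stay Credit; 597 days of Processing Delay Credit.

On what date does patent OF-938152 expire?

2005-10-30

Earliest priority filing: 16 October 1980.
Base term: 16 October 1980 + 22 years → 16 October 2002.
Appellate Stay Credit: +513 days → 12 March 2004.
Processing Delay Credit: +597 days → 30 October 2005.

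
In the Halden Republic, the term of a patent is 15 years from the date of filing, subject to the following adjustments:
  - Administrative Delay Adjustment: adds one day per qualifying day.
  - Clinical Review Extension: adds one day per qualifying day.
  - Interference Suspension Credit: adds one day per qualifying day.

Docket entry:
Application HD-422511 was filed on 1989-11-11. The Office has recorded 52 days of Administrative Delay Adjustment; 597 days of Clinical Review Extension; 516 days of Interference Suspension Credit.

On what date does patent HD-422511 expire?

Base term: filing date + 15 years → 11 November 2004.
Administrative Delay Adjustment: +52 days → 2 January 2005.
Clinical Review Extension: +597 days → 22 August 2006.
Interference Suspension Credit: +516 days → 20 January 2008.

2008-01-20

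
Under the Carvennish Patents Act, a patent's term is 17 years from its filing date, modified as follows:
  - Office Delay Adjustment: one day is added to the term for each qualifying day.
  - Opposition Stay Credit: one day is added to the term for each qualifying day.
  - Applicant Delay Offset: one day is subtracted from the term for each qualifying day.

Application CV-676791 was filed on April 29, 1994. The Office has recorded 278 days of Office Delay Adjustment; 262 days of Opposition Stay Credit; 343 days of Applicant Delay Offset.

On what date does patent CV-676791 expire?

2011-11-12

Base term: filing date + 17 years → 29 April 2011.
Office Delay Adjustment: +278 days → 1 February 2012.
Opposition Stay Credit: +262 days → 20 October 2012.
Applicant Delay Offset: −343 days → 12 November 2011.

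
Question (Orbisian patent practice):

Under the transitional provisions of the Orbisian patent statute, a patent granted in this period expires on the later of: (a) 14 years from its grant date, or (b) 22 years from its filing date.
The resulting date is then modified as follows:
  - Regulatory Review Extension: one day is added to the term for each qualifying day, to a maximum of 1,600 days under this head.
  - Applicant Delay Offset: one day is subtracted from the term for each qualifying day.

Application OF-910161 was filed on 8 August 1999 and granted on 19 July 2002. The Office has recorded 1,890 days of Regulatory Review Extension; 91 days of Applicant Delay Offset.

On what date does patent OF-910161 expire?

(a) grant + 14 years → 19 July 2016.
(b) filing + 22 years → 8 August 2021.
Later of the two: 8 August 2021.
Regulatory Review Extension: 1890 days claimed exceeds the 1600-day cap, so +1600 days → 25 December 2025.
Applicant Delay Offset: −91 days → 25 September 2025.

2025-09-25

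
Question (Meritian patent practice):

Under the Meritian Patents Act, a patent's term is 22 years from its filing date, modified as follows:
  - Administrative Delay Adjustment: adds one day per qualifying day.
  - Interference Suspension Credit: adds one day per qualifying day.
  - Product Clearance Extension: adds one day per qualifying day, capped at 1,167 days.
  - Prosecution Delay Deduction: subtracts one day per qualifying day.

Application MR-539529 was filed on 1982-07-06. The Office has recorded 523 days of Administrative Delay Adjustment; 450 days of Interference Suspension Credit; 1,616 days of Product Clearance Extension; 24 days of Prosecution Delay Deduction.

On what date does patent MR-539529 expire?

Base term: filing date + 22 years → 6 July 2004.
Administrative Delay Adjustment: +523 days → 11 December 2005.
Interference Suspension Credit: +450 days → 6 March 2007.
Product Clearance Extension: 1616 days claimed exceeds the 1167-day cap, so +1167 days → 16 May 2010.
Prosecution Delay Deduction: −24 days → 22 April 2010.

April 22, 2010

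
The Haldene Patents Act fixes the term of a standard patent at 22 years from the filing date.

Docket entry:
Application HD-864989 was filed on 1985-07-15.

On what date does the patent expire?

Filing date + 22 years → 15 July 2007.

2007-07-15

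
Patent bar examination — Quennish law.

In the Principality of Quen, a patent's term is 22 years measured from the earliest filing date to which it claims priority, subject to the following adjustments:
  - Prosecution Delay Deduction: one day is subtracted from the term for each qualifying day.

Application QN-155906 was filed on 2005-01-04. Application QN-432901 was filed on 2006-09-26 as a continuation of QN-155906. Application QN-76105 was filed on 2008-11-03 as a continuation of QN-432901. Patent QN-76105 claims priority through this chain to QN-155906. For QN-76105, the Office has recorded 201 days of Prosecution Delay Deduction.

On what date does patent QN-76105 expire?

June 17, 2026

Earliest priority filing: 4 January 2005.
Base term: 4 January 2005 + 22 years → 4 January 2027.
Prosecution Delay Deduction: −201 days → 17 June 2026.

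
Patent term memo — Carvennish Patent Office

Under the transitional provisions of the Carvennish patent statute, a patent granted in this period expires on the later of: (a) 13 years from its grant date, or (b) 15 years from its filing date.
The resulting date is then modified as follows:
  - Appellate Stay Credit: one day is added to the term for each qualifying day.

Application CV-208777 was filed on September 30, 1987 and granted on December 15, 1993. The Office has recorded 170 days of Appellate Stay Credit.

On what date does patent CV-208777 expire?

(a) grant + 13 years → 15 December 2006.
(b) filing + 15 years → 30 September 2002.
Later of the two: 15 December 2006.
Appellate Stay Credit: +170 days → 3 June 2007.

2007-06-03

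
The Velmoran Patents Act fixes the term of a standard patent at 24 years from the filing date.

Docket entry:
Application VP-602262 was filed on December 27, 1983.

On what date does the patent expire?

Filing date + 24 years → 27 December 2007.

2007-12-27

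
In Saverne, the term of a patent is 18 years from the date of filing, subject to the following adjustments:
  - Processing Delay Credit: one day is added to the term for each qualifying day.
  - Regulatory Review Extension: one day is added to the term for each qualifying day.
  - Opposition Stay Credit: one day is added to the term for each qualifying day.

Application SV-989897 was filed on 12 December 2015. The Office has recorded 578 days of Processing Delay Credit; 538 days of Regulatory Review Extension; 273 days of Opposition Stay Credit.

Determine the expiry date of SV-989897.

2037-10-01

Base term: filing date + 18 years → 12 December 2033.
Processing Delay Credit: +578 days → 13 July 2035.
Regulatory Review Extension: +538 days → 1 January 2037.
Opposition Stay Credit: +273 days → 1 October 2037.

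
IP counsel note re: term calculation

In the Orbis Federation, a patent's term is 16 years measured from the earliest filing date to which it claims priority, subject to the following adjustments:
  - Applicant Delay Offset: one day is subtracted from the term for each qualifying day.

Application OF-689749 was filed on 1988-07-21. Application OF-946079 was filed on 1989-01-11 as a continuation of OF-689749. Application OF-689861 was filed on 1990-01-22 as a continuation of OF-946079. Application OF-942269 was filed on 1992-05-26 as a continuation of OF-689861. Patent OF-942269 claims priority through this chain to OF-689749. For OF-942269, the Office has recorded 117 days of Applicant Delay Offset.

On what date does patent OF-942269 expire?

2004-03-26

Earliest priority filing: 21 July 1988.
Base term: 21 July 1988 + 16 years → 21 July 2004.
Applicant Delay Offset: −117 days → 26 March 2004.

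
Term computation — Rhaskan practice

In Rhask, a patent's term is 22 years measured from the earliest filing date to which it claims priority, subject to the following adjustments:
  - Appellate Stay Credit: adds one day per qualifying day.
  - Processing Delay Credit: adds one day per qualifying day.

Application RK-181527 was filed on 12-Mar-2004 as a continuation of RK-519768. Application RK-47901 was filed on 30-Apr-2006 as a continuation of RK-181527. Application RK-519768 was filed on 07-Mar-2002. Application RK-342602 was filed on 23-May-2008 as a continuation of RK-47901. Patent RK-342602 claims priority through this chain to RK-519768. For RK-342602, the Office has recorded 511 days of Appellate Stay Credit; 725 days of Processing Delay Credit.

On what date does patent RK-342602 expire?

Earliest priority filing: 7 March 2002.
Base term: 7 March 2002 + 22 years → 7 March 2024.
Appellate Stay Credit: +511 days → 31 July 2025.
Processing Delay Credit: +725 days → 26 July 2027.

July 26, 2027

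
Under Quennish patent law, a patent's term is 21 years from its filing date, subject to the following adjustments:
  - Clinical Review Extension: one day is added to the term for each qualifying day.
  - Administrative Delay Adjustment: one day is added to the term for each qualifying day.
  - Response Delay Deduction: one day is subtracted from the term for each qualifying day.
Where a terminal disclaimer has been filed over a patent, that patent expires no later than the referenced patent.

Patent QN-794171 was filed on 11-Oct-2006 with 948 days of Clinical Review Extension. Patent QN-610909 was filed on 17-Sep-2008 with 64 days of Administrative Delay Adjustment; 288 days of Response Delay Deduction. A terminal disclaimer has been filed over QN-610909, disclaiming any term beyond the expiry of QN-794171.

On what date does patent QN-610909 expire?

Natural term of QN-610909:
  Base: filing + 21 years → 17 September 2029.
  Administrative Delay Adjustment: +64 days → 20 November 2029.
  Response Delay Deduction: −288 days → 5 February 2029.
Expiry of referenced patent QN-794171:
  Base: filing + 21 years → 11 October 2027.
  Clinical Review Extension: +948 days → 16 May 2030.
Terminal disclaimer: QN-610909 expires on the earlier of 5 February 2029 and 16 May 2030.

February 5, 2029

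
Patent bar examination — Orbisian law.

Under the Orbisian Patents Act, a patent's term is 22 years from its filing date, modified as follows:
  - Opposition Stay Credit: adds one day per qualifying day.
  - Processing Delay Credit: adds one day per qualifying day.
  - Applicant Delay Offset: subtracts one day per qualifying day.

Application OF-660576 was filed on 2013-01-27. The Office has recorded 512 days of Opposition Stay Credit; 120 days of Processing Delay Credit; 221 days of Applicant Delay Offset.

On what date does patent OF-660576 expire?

March 13, 2036

Base term: filing date + 22 years → 27 January 2035.
Opposition Stay Credit: +512 days → 22 June 2036.
Processing Delay Credit: +120 days → 20 October 2036.
Applicant Delay Offset: −221 days → 13 March 2036.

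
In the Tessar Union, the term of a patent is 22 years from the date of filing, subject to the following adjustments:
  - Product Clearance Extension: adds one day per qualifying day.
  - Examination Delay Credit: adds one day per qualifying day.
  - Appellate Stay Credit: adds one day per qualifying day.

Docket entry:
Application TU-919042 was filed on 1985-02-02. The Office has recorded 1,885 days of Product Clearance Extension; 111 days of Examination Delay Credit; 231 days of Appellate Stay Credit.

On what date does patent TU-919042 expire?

March 9, 2013

Base term: filing date + 22 years → 2 February 2007.
Product Clearance Extension: +1885 days → 1 April 2012.
Examination Delay Credit: +111 days → 21 July 2012.
Appellate Stay Credit: +231 days → 9 March 2013.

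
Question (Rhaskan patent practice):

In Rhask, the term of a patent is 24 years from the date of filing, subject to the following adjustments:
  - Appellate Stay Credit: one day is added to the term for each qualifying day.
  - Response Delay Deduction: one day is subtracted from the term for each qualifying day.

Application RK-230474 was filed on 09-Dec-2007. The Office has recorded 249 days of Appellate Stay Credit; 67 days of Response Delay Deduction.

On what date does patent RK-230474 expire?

Base term: filing date + 24 years → 9 December 2031.
Appellate Stay Credit: +249 days → 14 August 2032.
Response Delay Deduction: −67 days → 8 June 2032.

2032-06-08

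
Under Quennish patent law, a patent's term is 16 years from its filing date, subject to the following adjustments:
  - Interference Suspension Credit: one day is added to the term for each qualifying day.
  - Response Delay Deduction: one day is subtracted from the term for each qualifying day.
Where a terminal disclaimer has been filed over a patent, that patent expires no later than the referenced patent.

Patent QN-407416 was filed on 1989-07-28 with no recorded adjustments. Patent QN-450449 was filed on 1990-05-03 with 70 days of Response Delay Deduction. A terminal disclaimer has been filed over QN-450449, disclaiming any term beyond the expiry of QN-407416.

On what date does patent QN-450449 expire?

Natural term of QN-450449:
  Base: filing + 16 years → 3 May 2006.
  Response Delay Deduction: −70 days → 22 February 2006.
Expiry of referenced patent QN-407416:
  Base: filing + 16 years → 28 July 2005.
Terminal disclaimer: QN-450449 expires on the earlier of 22 February 2006 and 28 July 2005.

July 28, 2005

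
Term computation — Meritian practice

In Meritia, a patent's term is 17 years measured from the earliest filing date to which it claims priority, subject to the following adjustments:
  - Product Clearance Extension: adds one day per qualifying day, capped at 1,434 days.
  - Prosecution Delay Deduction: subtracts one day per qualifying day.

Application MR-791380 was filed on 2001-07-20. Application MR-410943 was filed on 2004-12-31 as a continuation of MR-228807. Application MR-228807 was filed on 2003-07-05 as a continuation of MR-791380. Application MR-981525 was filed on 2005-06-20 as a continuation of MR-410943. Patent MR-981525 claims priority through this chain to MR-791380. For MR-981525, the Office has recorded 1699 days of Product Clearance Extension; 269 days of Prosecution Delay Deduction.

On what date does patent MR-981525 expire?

Earliest priority filing: 20 July 2001.
Base term: 20 July 2001 + 17 years → 20 July 2018.
Product Clearance Extension: 1699 days claimed exceeds the 1434-day cap, so +1434 days → 23 June 2022.
Prosecution Delay Deduction: −269 days → 27 September 2021.

September 27, 2021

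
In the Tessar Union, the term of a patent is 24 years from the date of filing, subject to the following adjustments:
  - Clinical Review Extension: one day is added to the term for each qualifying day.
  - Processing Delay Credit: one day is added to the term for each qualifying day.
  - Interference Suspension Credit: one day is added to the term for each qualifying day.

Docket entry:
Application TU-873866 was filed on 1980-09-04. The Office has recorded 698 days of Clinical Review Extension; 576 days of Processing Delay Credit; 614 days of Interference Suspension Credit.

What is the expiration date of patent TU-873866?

November 5, 2009

Base term: filing date + 24 years → 4 September 2004.
Clinical Review Extension: +698 days → 3 August 2006.
Processing Delay Credit: +576 days → 1 March 2008.
Interference Suspension Credit: +614 days → 5 November 2009.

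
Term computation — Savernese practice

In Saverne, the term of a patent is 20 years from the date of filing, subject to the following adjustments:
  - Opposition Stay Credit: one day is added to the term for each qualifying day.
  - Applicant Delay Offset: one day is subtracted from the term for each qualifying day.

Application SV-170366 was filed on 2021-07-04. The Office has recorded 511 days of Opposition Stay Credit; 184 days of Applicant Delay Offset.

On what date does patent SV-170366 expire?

May 27, 2042

Base term: filing date + 20 years → 4 July 2041.
Opposition Stay Credit: +511 days → 27 November 2042.
Applicant Delay Offset: −184 days → 27 May 2042.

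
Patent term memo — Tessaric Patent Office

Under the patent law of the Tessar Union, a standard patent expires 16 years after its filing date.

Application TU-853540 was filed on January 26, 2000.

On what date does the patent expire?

January 26, 2016

Filing date + 16 years → 26 January 2016.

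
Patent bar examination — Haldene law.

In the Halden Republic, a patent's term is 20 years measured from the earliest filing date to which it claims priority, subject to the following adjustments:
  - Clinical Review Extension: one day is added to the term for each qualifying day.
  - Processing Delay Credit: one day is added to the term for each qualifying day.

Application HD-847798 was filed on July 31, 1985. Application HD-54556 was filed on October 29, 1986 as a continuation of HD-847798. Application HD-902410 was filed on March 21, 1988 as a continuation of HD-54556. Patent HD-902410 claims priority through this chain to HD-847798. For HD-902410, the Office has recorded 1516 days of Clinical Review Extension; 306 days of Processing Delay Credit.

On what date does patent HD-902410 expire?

July 27, 2010

Earliest priority filing: 31 July 1985.
Base term: 31 July 1985 + 20 years → 31 July 2005.
Clinical Review Extension: +1516 days → 24 September 2009.
Processing Delay Credit: +306 days → 27 July 2010.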